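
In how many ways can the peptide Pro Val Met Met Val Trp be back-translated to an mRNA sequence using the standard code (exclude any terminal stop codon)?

64

Pro: 4 codons.
Val: 4 codons.
Met: 1 codon.
Met: 1 codon.
Val: 4 codons.
Trp: 1 codon.
4 × 4 × 1 × 1 × 4 × 1 = 64.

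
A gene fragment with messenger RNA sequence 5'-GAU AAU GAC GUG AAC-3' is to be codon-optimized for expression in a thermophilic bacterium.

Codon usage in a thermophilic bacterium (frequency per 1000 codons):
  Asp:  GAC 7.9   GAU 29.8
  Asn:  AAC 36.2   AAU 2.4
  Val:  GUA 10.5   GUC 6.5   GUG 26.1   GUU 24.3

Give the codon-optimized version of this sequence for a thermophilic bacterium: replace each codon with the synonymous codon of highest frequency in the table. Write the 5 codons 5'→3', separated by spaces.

GAU AAC GAU GUG AAC

Codon 1 (Asp): best is GAU at 29.8.
Codon 2 (Asn): best is AAC at 36.2.
Codon 3 (Asp): best is GAU at 29.8.
Codon 4 (Val): best is GUG at 26.1.
Codon 5 (Asn): best is AAC at 36.2.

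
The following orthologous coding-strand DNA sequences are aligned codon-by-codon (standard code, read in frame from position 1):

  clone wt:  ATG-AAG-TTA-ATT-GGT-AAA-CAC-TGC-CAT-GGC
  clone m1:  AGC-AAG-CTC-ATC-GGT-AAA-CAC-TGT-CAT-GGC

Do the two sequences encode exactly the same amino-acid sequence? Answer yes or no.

no

Codon 1: ATG Met / AGC Ser — nonsynonymous.
Codon 2: AAG Lys / AAG Lys — identical.
Codon 3: TTA Leu / CTC Leu — synonymous.
Codon 4: ATT Ile / ATC Ile — synonymous.
Codon 5: GGT Gly / GGT Gly — identical.
Codon 6: AAA Lys / AAA Lys — identical.
Codon 7: CAC His / CAC His — identical.
Codon 8: TGC Cys / TGT Cys — synonymous.
Codon 9: CAT His / CAT His — identical.
Codon 10: GGC Gly / GGC Gly — identical.
Nonsynonymous differences: 1 → different protein.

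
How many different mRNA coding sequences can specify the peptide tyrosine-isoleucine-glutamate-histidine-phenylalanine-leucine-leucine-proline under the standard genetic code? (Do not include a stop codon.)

6912

Tyr: 2 codons.
Ile: 3 codons.
Glu: 2 codons.
His: 2 codons.
Phe: 2 codons.
Leu: 6 codons.
Leu: 6 codons.
Pro: 4 codons.
2 × 3 × 2 × 2 × 2 × 6 × 6 × 4 = 6912.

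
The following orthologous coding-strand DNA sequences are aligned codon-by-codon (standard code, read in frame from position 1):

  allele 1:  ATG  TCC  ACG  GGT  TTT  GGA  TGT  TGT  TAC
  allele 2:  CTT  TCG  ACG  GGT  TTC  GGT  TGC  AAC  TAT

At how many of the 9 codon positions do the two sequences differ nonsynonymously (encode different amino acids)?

Codon 1: ATG Met / CTT Leu — nonsynonymous.
Codon 2: TCC Ser / TCG Ser — synonymous.
Codon 3: ACG Thr / ACG Thr — identical.
Codon 4: GGT Gly / GGT Gly — identical.
Codon 5: TTT Phe / TTC Phe — synonymous.
Codon 6: GGA Gly / GGT Gly — synonymous.
Codon 7: TGT Cys / TGC Cys — synonymous.
Codon 8: TGT Cys / AAC Asn — nonsynonymous.
Codon 9: TAC Tyr / TAT Tyr — synonymous.
Nonsynonymous differences: 2.

2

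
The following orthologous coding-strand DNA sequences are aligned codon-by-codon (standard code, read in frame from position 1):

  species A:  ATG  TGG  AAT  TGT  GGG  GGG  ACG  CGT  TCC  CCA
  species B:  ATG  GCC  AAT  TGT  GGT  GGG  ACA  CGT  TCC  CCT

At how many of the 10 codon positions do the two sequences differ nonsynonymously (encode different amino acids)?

Codon 1: ATG Met / ATG Met — identical.
Codon 2: TGG Trp / GCC Ala — nonsynonymous.
Codon 3: AAT Asn / AAT Asn — identical.
Codon 4: TGT Cys / TGT Cys — identical.
Codon 5: GGG Gly / GGT Gly — synonymous.
Codon 6: GGG Gly / GGG Gly — identical.
Codon 7: ACG Thr / ACA Thr — synonymous.
Codon 8: CGT Arg / CGT Arg — identical.
Codon 9: TCC Ser / TCC Ser — identical.
Codon 10: CCA Pro / CCT Pro — synonymous.
Nonsynonymous differences: 1.

1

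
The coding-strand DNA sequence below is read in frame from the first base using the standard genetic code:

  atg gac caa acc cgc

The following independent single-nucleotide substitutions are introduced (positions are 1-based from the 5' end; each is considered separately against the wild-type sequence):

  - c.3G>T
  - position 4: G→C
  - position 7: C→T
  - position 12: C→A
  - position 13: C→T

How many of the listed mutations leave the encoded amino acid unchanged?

Codon 1: ATG (Met) → ATT (Ile) — missense.
Codon 2: GAC (Asp) → CAC (His) — missense.
Codon 3: CAA (Gln) → TAA (Stop) — nonsense.
Codon 4: ACC (Thr) → ACA (Thr) — synonymous.
Codon 5: CGC (Arg) → TGC (Cys) — missense.
Synonymous: 1 of 5.

1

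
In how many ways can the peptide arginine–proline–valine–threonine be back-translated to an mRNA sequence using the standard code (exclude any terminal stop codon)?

Arg: 6 codons.
Pro: 4 codons.
Val: 4 codons.
Thr: 4 codons.
6 × 4 × 4 × 4 = 384.

384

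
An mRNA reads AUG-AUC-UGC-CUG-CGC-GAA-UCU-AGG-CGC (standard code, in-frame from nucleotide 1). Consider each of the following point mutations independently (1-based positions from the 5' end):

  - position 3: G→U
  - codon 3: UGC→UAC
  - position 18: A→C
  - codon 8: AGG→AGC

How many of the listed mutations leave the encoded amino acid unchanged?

0

Codon 1: AUG (Met) → AUU (Ile) — missense.
Codon 3: UGC (Cys) → UAC (Tyr) — missense.
Codon 6: GAA (Glu) → GAC (Asp) — missense.
Codon 8: AGG (Arg) → AGC (Ser) — missense.
Synonymous: 0 of 4.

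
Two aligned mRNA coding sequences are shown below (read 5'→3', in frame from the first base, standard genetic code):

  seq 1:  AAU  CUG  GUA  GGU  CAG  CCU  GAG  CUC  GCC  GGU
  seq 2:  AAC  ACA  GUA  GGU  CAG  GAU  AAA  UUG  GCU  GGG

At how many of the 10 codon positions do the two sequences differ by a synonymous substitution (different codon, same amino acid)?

Codon 1: AAU Asn / AAC Asn — synonymous.
Codon 2: CUG Leu / ACA Thr — nonsynonymous.
Codon 3: GUA Val / GUA Val — identical.
Codon 4: GGU Gly / GGU Gly — identical.
Codon 5: CAG Gln / CAG Gln — identical.
Codon 6: CCU Pro / GAU Asp — nonsynonymous.
Codon 7: GAG Glu / AAA Lys — nonsynonymous.
Codon 8: CUC Leu / UUG Leu — synonymous.
Codon 9: GCC Ala / GCU Ala — synonymous.
Codon 10: GGU Gly / GGG Gly — synonymous.
Synonymous differences: 4.

4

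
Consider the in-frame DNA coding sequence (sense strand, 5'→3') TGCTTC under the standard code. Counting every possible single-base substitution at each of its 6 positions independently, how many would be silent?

2

Codon 1 (TGC, Cys): 1 synonymous substitution.
Codon 2 (TTC, Phe): 1 synonymous substitution.
Total: 1 + 1 = 2.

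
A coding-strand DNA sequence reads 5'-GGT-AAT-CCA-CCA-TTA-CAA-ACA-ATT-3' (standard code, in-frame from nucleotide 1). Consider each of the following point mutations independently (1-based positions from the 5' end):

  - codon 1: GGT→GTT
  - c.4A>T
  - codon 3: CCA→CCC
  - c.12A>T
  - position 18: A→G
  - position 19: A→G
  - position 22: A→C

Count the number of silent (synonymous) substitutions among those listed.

Codon 1: GGT (Gly) → GTT (Val) — missense.
Codon 2: AAT (Asn) → TAT (Tyr) — missense.
Codon 3: CCA (Pro) → CCC (Pro) — synonymous.
Codon 4: CCA (Pro) → CCT (Pro) — synonymous.
Codon 6: CAA (Gln) → CAG (Gln) — synonymous.
Codon 7: ACA (Thr) → GCA (Ala) — missense.
Codon 8: ATT (Ile) → CTT (Leu) — missense.
Synonymous: 3 of 7.

3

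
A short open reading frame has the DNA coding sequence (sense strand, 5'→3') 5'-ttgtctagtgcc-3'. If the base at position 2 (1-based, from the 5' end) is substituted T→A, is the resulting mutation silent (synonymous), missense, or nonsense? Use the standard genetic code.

Position 2 falls in codon 1: TTG → Leu.
After the substitution the codon is TAG → Stop.
The new codon is a stop codon, so this is a nonsense mutation.

nonsense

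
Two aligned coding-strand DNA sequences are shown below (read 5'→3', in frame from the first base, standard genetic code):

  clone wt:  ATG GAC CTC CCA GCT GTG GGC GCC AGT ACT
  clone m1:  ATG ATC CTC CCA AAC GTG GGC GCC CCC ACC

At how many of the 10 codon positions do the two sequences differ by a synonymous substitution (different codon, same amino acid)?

Codon 1: ATG Met / ATG Met — identical.
Codon 2: GAC Asp / ATC Ile — nonsynonymous.
Codon 3: CTC Leu / CTC Leu — identical.
Codon 4: CCA Pro / CCA Pro — identical.
Codon 5: GCT Ala / AAC Asn — nonsynonymous.
Codon 6: GTG Val / GTG Val — identical.
Codon 7: GGC Gly / GGC Gly — identical.
Codon 8: GCC Ala / GCC Ala — identical.
Codon 9: AGT Ser / CCC Pro — nonsynonymous.
Codon 10: ACT Thr / ACC Thr — synonymous.
Synonymous differences: 1.

1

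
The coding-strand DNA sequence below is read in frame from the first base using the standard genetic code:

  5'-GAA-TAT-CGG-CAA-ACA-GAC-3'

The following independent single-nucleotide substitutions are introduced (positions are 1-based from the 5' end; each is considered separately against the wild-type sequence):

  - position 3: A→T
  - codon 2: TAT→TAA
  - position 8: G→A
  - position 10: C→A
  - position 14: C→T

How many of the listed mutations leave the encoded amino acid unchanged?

0

Codon 1: GAA (Glu) → GAT (Asp) — missense.
Codon 2: TAT (Tyr) → TAA (Stop) — nonsense.
Codon 3: CGG (Arg) → CAG (Gln) — missense.
Codon 4: CAA (Gln) → AAA (Lys) — missense.
Codon 5: ACA (Thr) → ATA (Ile) — missense.
Synonymous: 0 of 5.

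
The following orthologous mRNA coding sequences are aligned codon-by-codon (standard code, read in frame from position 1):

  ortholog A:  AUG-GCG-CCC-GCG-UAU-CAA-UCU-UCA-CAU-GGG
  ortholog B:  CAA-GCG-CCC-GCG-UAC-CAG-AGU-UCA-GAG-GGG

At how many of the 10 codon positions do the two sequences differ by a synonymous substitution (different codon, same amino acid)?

3

Codon 1: AUG Met / CAA Gln — nonsynonymous.
Codon 2: GCG Ala / GCG Ala — identical.
Codon 3: CCC Pro / CCC Pro — identical.
Codon 4: GCG Ala / GCG Ala — identical.
Codon 5: UAU Tyr / UAC Tyr — synonymous.
Codon 6: CAA Gln / CAG Gln — synonymous.
Codon 7: UCU Ser / AGU Ser — synonymous.
Codon 8: UCA Ser / UCA Ser — identical.
Codon 9: CAU His / GAG Glu — nonsynonymous.
Codon 10: GGG Gly / GGG Gly — identical.
Synonymous differences: 3.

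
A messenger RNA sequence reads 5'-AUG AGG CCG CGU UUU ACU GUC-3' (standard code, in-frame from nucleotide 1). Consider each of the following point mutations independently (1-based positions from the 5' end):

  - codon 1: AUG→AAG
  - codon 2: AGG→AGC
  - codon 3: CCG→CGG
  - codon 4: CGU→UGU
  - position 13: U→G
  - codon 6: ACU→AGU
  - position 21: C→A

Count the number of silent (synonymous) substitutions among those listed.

1

Codon 1: AUG (Met) → AAG (Lys) — missense.
Codon 2: AGG (Arg) → AGC (Ser) — missense.
Codon 3: CCG (Pro) → CGG (Arg) — missense.
Codon 4: CGU (Arg) → UGU (Cys) — missense.
Codon 5: UUU (Phe) → GUU (Val) — missense.
Codon 6: ACU (Thr) → AGU (Ser) — missense.
Codon 7: GUC (Val) → GUA (Val) — synonymous.
Synonymous: 1 of 7.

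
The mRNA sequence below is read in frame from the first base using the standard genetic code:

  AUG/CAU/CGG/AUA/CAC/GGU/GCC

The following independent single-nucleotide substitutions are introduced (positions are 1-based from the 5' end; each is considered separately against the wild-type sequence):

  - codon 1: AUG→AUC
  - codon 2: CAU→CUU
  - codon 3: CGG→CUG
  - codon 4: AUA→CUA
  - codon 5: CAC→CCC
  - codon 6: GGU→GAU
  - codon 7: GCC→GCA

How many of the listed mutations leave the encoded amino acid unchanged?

1

Codon 1: AUG (Met) → AUC (Ile) — missense.
Codon 2: CAU (His) → CUU (Leu) — missense.
Codon 3: CGG (Arg) → CUG (Leu) — missense.
Codon 4: AUA (Ile) → CUA (Leu) — missense.
Codon 5: CAC (His) → CCC (Pro) — missense.
Codon 6: GGU (Gly) → GAU (Asp) — missense.
Codon 7: GCC (Ala) → GCA (Ala) — synonymous.
Synonymous: 1 of 7.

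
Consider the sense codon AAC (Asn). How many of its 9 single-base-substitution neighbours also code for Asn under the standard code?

1

Position 1: none → 0 synonymous.
Position 2: none → 0 synonymous.
Position 3: AAU → 1 synonymous.
Total: 0 + 0 + 1 = 1.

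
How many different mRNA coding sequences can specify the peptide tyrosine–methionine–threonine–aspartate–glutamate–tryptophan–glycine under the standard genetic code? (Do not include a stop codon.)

Tyr: 2 codons.
Met: 1 codon.
Thr: 4 codons.
Asp: 2 codons.
Glu: 2 codons.
Trp: 1 codon.
Gly: 4 codons.
2 × 1 × 4 × 2 × 2 × 1 × 4 = 128.

128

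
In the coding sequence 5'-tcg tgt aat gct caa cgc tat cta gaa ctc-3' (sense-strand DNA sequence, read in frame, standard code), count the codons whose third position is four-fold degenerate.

Codon 1 TCG (Ser): third position 4-fold.
Codon 2 TGT (Cys): third position 2-fold.
Codon 3 AAT (Asn): third position 2-fold.
Codon 4 GCT (Ala): third position 4-fold.
Codon 5 CAA (Gln): third position 2-fold.
Codon 6 CGC (Arg): third position 4-fold.
Codon 7 TAT (Tyr): third position 2-fold.
Codon 8 CTA (Leu): third position 4-fold.
Codon 9 GAA (Glu): third position 2-fold.
Codon 10 CTC (Leu): third position 4-fold.
Four-fold degenerate third positions: 5.

5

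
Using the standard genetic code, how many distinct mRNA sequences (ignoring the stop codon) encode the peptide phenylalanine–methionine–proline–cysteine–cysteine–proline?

128

Phe: 2 codons.
Met: 1 codon.
Pro: 4 codons.
Cys: 2 codons.
Cys: 2 codons.
Pro: 4 codons.
2 × 1 × 4 × 2 × 2 × 4 = 128.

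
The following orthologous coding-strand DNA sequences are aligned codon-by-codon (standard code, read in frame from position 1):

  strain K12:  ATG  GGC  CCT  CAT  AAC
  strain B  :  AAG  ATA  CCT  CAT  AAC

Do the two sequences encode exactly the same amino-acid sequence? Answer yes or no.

no

Codon 1: ATG Met / AAG Lys — nonsynonymous.
Codon 2: GGC Gly / ATA Ile — nonsynonymous.
Codon 3: CCT Pro / CCT Pro — identical.
Codon 4: CAT His / CAT His — identical.
Codon 5: AAC Asn / AAC Asn — identical.
Nonsynonymous differences: 2 → different protein.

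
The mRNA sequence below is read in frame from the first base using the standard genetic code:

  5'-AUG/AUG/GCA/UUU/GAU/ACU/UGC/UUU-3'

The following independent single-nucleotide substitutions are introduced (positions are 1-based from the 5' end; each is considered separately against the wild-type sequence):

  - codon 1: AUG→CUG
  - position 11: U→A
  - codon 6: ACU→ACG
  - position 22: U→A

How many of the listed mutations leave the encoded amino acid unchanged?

Codon 1: AUG (Met) → CUG (Leu) — missense.
Codon 4: UUU (Phe) → UAU (Tyr) — missense.
Codon 6: ACU (Thr) → ACG (Thr) — synonymous.
Codon 8: UUU (Phe) → AUU (Ile) — missense.
Synonymous: 1 of 4.

1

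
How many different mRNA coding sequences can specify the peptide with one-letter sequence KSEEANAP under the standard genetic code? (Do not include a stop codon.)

6144

Lys: 2 codons.
Ser: 6 codons.
Glu: 2 codons.
Glu: 2 codons.
Ala: 4 codons.
Asn: 2 codons.
Ala: 4 codons.
Pro: 4 codons.
2 × 6 × 2 × 2 × 4 × 2 × 4 × 4 = 6144.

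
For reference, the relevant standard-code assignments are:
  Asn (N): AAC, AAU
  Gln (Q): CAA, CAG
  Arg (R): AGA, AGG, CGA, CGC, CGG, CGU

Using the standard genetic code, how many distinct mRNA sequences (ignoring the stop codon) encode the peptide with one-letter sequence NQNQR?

Asn: 2 codons.
Gln: 2 codons.
Asn: 2 codons.
Gln: 2 codons.
Arg: 6 codons.
2 × 2 × 2 × 2 × 6 = 96.

96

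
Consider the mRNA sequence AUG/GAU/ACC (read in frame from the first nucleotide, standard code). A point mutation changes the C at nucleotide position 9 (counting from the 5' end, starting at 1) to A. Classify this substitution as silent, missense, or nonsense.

Position 9 falls in codon 3: ACC → Thr.
After the substitution the codon is ACA → Thr.
Both encode Thr, so the change is synonymous.

silent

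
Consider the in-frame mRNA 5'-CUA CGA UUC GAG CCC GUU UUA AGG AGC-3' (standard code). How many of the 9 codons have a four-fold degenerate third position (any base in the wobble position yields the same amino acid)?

Codon 1 CUA (Leu): third position 4-fold.
Codon 2 CGA (Arg): third position 4-fold.
Codon 3 UUC (Phe): third position 2-fold.
Codon 4 GAG (Glu): third position 2-fold.
Codon 5 CCC (Pro): third position 4-fold.
Codon 6 GUU (Val): third position 4-fold.
Codon 7 UUA (Leu): third position 2-fold.
Codon 8 AGG (Arg): third position 2-fold.
Codon 9 AGC (Ser): third position 2-fold.
Four-fold degenerate third positions: 4.

4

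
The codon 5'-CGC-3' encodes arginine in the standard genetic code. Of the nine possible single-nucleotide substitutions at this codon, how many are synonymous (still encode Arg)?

Position 1: none → 0 synonymous.
Position 2: none → 0 synonymous.
Position 3: CGU, CGA, CGG → 3 synonymous.
Total: 0 + 0 + 3 = 3.

3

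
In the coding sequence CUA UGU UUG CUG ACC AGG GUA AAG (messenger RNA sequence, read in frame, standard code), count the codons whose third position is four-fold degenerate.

4

Codon 1 CUA (Leu): third position 4-fold.
Codon 2 UGU (Cys): third position 2-fold.
Codon 3 UUG (Leu): third position 2-fold.
Codon 4 CUG (Leu): third position 4-fold.
Codon 5 ACC (Thr): third position 4-fold.
Codon 6 AGG (Arg): third position 2-fold.
Codon 7 GUA (Val): third position 4-fold.
Codon 8 AAG (Lys): third position 2-fold.
Four-fold degenerate third positions: 4.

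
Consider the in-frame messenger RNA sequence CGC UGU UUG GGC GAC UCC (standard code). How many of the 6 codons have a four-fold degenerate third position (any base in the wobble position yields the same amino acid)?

Codon 1 CGC (Arg): third position 4-fold.
Codon 2 UGU (Cys): third position 2-fold.
Codon 3 UUG (Leu): third position 2-fold.
Codon 4 GGC (Gly): third position 4-fold.
Codon 5 GAC (Asp): third position 2-fold.
Codon 6 UCC (Ser): third position 4-fold.
Four-fold degenerate third positions: 3.

3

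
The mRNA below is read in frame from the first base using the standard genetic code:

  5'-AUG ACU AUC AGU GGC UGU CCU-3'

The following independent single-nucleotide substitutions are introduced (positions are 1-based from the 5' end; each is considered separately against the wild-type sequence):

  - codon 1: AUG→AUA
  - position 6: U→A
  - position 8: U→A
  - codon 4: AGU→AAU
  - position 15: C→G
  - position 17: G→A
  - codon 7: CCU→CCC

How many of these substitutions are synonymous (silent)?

3

Codon 1: AUG (Met) → AUA (Ile) — missense.
Codon 2: ACU (Thr) → ACA (Thr) — synonymous.
Codon 3: AUC (Ile) → AAC (Asn) — missense.
Codon 4: AGU (Ser) → AAU (Asn) — missense.
Codon 5: GGC (Gly) → GGG (Gly) — synonymous.
Codon 6: UGU (Cys) → UAU (Tyr) — missense.
Codon 7: CCU (Pro) → CCC (Pro) — synonymous.
Synonymous: 3 of 7.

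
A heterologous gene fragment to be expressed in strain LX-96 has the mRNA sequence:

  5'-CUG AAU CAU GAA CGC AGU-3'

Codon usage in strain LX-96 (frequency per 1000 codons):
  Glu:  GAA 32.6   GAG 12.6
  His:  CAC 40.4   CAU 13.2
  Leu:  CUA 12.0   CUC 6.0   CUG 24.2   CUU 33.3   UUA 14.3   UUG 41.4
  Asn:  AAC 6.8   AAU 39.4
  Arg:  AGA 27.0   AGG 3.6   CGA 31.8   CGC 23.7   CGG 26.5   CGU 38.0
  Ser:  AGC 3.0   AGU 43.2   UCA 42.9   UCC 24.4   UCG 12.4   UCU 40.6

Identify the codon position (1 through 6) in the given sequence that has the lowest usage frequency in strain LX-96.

3

Codon 1 CUG (Leu): 24.2 per 1000.
Codon 2 AAU (Asn): 39.4 per 1000.
Codon 3 CAU (His): 13.2 per 1000.
Codon 4 GAA (Glu): 32.6 per 1000.
Codon 5 CGC (Arg): 23.7 per 1000.
Codon 6 AGU (Ser): 43.2 per 1000.
Lowest frequency is 13.2 at codon 3.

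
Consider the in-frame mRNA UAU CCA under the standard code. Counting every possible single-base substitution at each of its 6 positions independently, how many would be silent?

4

Codon 1 (UAU, Tyr): 1 synonymous substitution.
Codon 2 (CCA, Pro): 3 synonymous substitutions.
Total: 1 + 3 = 4.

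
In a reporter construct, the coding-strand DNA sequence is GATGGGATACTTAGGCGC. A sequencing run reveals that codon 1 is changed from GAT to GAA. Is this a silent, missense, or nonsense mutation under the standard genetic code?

missense

Position 3 falls in codon 1: GAT → Asp.
After the substitution the codon is GAA → Glu.
Asp ≠ Glu, so this is a missense mutation.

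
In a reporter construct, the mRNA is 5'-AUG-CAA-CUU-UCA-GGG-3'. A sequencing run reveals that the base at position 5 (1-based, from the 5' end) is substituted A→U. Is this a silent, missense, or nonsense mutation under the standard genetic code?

missense

Position 5 falls in codon 2: CAA → Gln.
After the substitution the codon is CUA → Leu.
Gln ≠ Leu, so this is a missense mutation.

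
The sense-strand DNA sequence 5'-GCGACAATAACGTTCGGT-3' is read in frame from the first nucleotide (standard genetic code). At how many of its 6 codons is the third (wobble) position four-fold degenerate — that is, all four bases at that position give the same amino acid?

Codon 1 GCG (Ala): third position 4-fold.
Codon 2 ACA (Thr): third position 4-fold.
Codon 3 ATA (Ile): third position 3-fold.
Codon 4 ACG (Thr): third position 4-fold.
Codon 5 TTC (Phe): third position 2-fold.
Codon 6 GGT (Gly): third position 4-fold.
Four-fold degenerate third positions: 4.

4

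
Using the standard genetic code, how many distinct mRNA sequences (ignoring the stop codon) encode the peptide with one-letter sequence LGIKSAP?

Leu: 6 codons.
Gly: 4 codons.
Ile: 3 codons.
Lys: 2 codons.
Ser: 6 codons.
Ala: 4 codons.
Pro: 4 codons.
6 × 4 × 3 × 2 × 6 × 4 × 4 = 13824.

13824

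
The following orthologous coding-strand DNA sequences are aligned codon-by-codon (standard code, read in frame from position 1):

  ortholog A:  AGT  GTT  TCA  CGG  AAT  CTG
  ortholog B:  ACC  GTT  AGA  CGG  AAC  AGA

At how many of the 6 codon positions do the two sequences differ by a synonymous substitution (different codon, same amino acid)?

Codon 1: AGT Ser / ACC Thr — nonsynonymous.
Codon 2: GTT Val / GTT Val — identical.
Codon 3: TCA Ser / AGA Arg — nonsynonymous.
Codon 4: CGG Arg / CGG Arg — identical.
Codon 5: AAT Asn / AAC Asn — synonymous.
Codon 6: CTG Leu / AGA Arg — nonsynonymous.
Synonymous differences: 1.

1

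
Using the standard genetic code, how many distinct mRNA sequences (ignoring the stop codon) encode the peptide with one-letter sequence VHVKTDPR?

Val: 4 codons.
His: 2 codons.
Val: 4 codons.
Lys: 2 codons.
Thr: 4 codons.
Asp: 2 codons.
Pro: 4 codons.
Arg: 6 codons.
4 × 2 × 4 × 2 × 4 × 2 × 4 × 6 = 12288.

12288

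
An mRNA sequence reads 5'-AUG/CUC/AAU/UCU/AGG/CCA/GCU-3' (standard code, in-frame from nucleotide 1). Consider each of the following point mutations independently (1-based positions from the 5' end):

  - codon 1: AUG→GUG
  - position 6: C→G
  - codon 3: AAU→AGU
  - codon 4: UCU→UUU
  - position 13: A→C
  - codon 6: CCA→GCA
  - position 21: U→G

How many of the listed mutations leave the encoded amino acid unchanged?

Codon 1: AUG (Met) → GUG (Val) — missense.
Codon 2: CUC (Leu) → CUG (Leu) — synonymous.
Codon 3: AAU (Asn) → AGU (Ser) — missense.
Codon 4: UCU (Ser) → UUU (Phe) — missense.
Codon 5: AGG (Arg) → CGG (Arg) — synonymous.
Codon 6: CCA (Pro) → GCA (Ala) — missense.
Codon 7: GCU (Ala) → GCG (Ala) — synonymous.
Synonymous: 3 of 7.

3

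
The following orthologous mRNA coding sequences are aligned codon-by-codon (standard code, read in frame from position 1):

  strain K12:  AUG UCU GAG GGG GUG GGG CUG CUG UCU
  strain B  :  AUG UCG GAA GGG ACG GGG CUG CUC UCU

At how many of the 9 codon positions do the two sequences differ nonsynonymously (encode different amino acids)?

Codon 1: AUG Met / AUG Met — identical.
Codon 2: UCU Ser / UCG Ser — synonymous.
Codon 3: GAG Glu / GAA Glu — synonymous.
Codon 4: GGG Gly / GGG Gly — identical.
Codon 5: GUG Val / ACG Thr — nonsynonymous.
Codon 6: GGG Gly / GGG Gly — identical.
Codon 7: CUG Leu / CUG Leu — identical.
Codon 8: CUG Leu / CUC Leu — synonymous.
Codon 9: UCU Ser / UCU Ser — identical.
Nonsynonymous differences: 1.

1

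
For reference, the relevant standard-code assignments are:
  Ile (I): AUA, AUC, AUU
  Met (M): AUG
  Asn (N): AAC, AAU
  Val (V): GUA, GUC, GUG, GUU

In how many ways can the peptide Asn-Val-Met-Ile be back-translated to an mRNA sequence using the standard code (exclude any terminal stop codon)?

24

Asn: 2 codons.
Val: 4 codons.
Met: 1 codon.
Ile: 3 codons.
2 × 4 × 1 × 3 = 24.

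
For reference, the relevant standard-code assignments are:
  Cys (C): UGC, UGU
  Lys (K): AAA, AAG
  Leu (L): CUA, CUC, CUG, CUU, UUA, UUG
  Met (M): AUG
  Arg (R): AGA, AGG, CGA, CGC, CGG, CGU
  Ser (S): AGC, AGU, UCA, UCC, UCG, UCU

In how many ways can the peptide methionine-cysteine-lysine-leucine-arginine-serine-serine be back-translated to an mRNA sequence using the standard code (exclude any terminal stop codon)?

Met: 1 codon.
Cys: 2 codons.
Lys: 2 codons.
Leu: 6 codons.
Arg: 6 codons.
Ser: 6 codons.
Ser: 6 codons.
1 × 2 × 2 × 6 × 6 × 6 × 6 = 5184.

5184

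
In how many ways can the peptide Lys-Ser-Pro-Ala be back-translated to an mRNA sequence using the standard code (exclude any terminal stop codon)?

192

Lys: 2 codons.
Ser: 6 codons.
Pro: 4 codons.
Ala: 4 codons.
2 × 6 × 4 × 4 = 192.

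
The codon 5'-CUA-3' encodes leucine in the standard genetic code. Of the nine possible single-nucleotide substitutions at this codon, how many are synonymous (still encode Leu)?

4

Position 1: UUA → 1 synonymous.
Position 2: none → 0 synonymous.
Position 3: CUU, CUC, CUG → 3 synonymous.
Total: 1 + 0 + 3 = 4.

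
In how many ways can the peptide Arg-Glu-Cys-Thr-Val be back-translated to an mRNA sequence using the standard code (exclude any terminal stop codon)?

Arg: 6 codons.
Glu: 2 codons.
Cys: 2 codons.
Thr: 4 codons.
Val: 4 codons.
6 × 2 × 2 × 4 × 4 = 384.

384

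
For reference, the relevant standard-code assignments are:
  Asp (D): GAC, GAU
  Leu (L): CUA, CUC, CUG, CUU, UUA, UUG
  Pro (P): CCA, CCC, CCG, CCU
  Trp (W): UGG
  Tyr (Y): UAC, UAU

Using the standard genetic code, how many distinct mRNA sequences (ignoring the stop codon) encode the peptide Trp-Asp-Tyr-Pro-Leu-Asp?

Trp: 1 codon.
Asp: 2 codons.
Tyr: 2 codons.
Pro: 4 codons.
Leu: 6 codons.
Asp: 2 codons.
1 × 2 × 2 × 4 × 6 × 2 = 192.

192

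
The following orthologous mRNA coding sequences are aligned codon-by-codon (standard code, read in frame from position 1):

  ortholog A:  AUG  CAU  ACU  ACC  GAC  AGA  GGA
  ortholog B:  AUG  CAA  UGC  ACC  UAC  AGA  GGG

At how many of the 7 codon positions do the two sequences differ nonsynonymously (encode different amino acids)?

3

Codon 1: AUG Met / AUG Met — identical.
Codon 2: CAU His / CAA Gln — nonsynonymous.
Codon 3: ACU Thr / UGC Cys — nonsynonymous.
Codon 4: ACC Thr / ACC Thr — identical.
Codon 5: GAC Asp / UAC Tyr — nonsynonymous.
Codon 6: AGA Arg / AGA Arg — identical.
Codon 7: GGA Gly / GGG Gly — synonymous.
Nonsynonymous differences: 3.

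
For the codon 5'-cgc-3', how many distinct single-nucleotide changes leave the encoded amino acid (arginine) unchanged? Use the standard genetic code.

Position 1: none → 0 synonymous.
Position 2: none → 0 synonymous.
Position 3: CGU, CGA, CGG → 3 synonymous.
Total: 0 + 0 + 3 = 3.

3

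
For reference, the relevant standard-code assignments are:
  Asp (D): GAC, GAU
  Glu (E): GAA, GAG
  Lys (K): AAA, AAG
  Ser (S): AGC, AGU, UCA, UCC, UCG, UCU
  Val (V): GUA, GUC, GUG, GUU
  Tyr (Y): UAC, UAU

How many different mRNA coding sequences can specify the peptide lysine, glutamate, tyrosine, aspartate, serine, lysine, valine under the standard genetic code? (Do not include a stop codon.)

768

Lys: 2 codons.
Glu: 2 codons.
Tyr: 2 codons.
Asp: 2 codons.
Ser: 6 codons.
Lys: 2 codons.
Val: 4 codons.
2 × 2 × 2 × 2 × 6 × 2 × 4 = 768.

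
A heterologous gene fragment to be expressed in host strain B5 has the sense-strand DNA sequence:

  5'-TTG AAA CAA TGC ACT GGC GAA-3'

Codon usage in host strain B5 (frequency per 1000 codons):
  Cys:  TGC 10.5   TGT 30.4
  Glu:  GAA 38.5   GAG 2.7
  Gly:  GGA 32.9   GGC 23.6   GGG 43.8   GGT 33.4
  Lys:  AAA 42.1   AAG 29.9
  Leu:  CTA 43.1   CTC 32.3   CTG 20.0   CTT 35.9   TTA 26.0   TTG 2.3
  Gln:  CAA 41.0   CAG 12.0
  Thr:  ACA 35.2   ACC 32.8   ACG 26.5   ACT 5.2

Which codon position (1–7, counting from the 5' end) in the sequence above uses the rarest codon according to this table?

Codon 1 TTG (Leu): 2.3 per 1000.
Codon 2 AAA (Lys): 42.1 per 1000.
Codon 3 CAA (Gln): 41.0 per 1000.
Codon 4 TGC (Cys): 10.5 per 1000.
Codon 5 ACT (Thr): 5.2 per 1000.
Codon 6 GGC (Gly): 23.6 per 1000.
Codon 7 GAA (Glu): 38.5 per 1000.
Lowest frequency is 2.3 at codon 1.

1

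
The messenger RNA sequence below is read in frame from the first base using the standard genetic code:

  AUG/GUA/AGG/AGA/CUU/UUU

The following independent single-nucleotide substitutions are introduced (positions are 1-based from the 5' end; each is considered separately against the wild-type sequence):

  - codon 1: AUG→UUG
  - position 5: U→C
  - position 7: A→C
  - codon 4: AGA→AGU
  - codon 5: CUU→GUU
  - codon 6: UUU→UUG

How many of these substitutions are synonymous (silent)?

Codon 1: AUG (Met) → UUG (Leu) — missense.
Codon 2: GUA (Val) → GCA (Ala) — missense.
Codon 3: AGG (Arg) → CGG (Arg) — synonymous.
Codon 4: AGA (Arg) → AGU (Ser) — missense.
Codon 5: CUU (Leu) → GUU (Val) — missense.
Codon 6: UUU (Phe) → UUG (Leu) — missense.
Synonymous: 1 of 6.

1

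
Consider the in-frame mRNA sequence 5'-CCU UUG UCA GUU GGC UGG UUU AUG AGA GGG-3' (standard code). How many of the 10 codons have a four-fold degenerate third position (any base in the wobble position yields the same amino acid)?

Codon 1 CCU (Pro): third position 4-fold.
Codon 2 UUG (Leu): third position 2-fold.
Codon 3 UCA (Ser): third position 4-fold.
Codon 4 GUU (Val): third position 4-fold.
Codon 5 GGC (Gly): third position 4-fold.
Codon 6 UGG (Trp): third position 1-fold.
Codon 7 UUU (Phe): third position 2-fold.
Codon 8 AUG (Met): third position 1-fold.
Codon 9 AGA (Arg): third position 2-fold.
Codon 10 GGG (Gly): third position 4-fold.
Four-fold degenerate third positions: 5.

5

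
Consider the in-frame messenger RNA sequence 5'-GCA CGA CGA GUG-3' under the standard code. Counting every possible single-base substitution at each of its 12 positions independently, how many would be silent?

14

Codon 1 (GCA, Ala): 3 synonymous substitutions.
Codon 2 (CGA, Arg): 4 synonymous substitutions.
Codon 3 (CGA, Arg): 4 synonymous substitutions.
Codon 4 (GUG, Val): 3 synonymous substitutions.
Total: 3 + 4 + 4 + 3 = 14.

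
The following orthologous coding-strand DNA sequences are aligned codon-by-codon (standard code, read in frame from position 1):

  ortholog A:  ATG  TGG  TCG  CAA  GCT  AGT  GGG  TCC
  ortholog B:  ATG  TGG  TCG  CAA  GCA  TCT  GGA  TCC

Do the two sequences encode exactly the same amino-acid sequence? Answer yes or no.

yes

Codon 1: ATG Met / ATG Met — identical.
Codon 2: TGG Trp / TGG Trp — identical.
Codon 3: TCG Ser / TCG Ser — identical.
Codon 4: CAA Gln / CAA Gln — identical.
Codon 5: GCT Ala / GCA Ala — synonymous.
Codon 6: AGT Ser / TCT Ser — synonymous.
Codon 7: GGG Gly / GGA Gly — synonymous.
Codon 8: TCC Ser / TCC Ser — identical.
Nonsynonymous differences: 0 → same protein.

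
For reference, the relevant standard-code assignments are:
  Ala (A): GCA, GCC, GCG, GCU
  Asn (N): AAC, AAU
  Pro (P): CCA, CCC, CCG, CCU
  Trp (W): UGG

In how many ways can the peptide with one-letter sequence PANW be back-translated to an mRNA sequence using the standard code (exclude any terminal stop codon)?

Pro: 4 codons.
Ala: 4 codons.
Asn: 2 codons.
Trp: 1 codon.
4 × 4 × 2 × 1 = 32.

32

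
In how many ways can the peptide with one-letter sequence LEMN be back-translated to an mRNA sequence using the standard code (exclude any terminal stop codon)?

24

Leu: 6 codons.
Glu: 2 codons.
Met: 1 codon.
Asn: 2 codons.
6 × 2 × 1 × 2 = 24.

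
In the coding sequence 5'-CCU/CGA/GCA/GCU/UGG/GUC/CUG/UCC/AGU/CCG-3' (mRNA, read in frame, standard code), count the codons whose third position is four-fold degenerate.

8

Codon 1 CCU (Pro): third position 4-fold.
Codon 2 CGA (Arg): third position 4-fold.
Codon 3 GCA (Ala): third position 4-fold.
Codon 4 GCU (Ala): third position 4-fold.
Codon 5 UGG (Trp): third position 1-fold.
Codon 6 GUC (Val): third position 4-fold.
Codon 7 CUG (Leu): third position 4-fold.
Codon 8 UCC (Ser): third position 4-fold.
Codon 9 AGU (Ser): third position 2-fold.
Codon 10 CCG (Pro): third position 4-fold.
Four-fold degenerate third positions: 8.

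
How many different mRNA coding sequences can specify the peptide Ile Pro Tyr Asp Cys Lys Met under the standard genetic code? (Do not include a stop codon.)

Ile: 3 codons.
Pro: 4 codons.
Tyr: 2 codons.
Asp: 2 codons.
Cys: 2 codons.
Lys: 2 codons.
Met: 1 codon.
3 × 4 × 2 × 2 × 2 × 2 × 1 = 192.

192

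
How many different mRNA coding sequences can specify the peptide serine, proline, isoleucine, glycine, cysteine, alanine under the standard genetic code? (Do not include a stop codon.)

Ser: 6 codons.
Pro: 4 codons.
Ile: 3 codons.
Gly: 4 codons.
Cys: 2 codons.
Ala: 4 codons.
6 × 4 × 3 × 4 × 2 × 4 = 2304.

2304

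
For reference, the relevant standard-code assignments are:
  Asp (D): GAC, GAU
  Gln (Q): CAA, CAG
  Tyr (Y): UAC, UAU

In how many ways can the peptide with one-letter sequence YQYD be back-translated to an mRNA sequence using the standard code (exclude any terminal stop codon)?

16

Tyr: 2 codons.
Gln: 2 codons.
Tyr: 2 codons.
Asp: 2 codons.
2 × 2 × 2 × 2 = 16.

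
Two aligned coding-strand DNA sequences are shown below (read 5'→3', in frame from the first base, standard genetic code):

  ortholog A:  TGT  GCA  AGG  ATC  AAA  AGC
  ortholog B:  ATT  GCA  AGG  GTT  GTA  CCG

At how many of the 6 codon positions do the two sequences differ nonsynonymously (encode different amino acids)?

4

Codon 1: TGT Cys / ATT Ile — nonsynonymous.
Codon 2: GCA Ala / GCA Ala — identical.
Codon 3: AGG Arg / AGG Arg — identical.
Codon 4: ATC Ile / GTT Val — nonsynonymous.
Codon 5: AAA Lys / GTA Val — nonsynonymous.
Codon 6: AGC Ser / CCG Pro — nonsynonymous.
Nonsynonymous differences: 4.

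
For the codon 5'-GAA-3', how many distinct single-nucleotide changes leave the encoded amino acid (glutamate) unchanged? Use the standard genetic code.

1

Position 1: none → 0 synonymous.
Position 2: none → 0 synonymous.
Position 3: GAG → 1 synonymous.
Total: 0 + 0 + 1 = 1.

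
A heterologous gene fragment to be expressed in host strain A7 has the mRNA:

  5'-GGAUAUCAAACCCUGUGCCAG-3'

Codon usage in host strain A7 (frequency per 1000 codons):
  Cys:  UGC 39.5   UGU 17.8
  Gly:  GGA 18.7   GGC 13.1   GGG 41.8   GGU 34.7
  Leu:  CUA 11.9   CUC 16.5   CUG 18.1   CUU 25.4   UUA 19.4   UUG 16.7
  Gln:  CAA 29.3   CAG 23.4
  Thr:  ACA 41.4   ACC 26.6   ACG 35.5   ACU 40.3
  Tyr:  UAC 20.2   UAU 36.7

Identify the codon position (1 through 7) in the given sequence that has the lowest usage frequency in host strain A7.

5

Codon 1 GGA (Gly): 18.7 per 1000.
Codon 2 UAU (Tyr): 36.7 per 1000.
Codon 3 CAA (Gln): 29.3 per 1000.
Codon 4 ACC (Thr): 26.6 per 1000.
Codon 5 CUG (Leu): 18.1 per 1000.
Codon 6 UGC (Cys): 39.5 per 1000.
Codon 7 CAG (Gln): 23.4 per 1000.
Lowest frequency is 18.1 at codon 5.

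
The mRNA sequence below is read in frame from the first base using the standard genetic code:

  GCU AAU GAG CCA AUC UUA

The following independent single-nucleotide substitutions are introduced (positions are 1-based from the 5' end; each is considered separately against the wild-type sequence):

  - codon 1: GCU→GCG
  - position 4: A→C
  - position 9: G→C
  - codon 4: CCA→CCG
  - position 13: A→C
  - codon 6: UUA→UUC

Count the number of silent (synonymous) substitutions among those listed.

2

Codon 1: GCU (Ala) → GCG (Ala) — synonymous.
Codon 2: AAU (Asn) → CAU (His) — missense.
Codon 3: GAG (Glu) → GAC (Asp) — missense.
Codon 4: CCA (Pro) → CCG (Pro) — synonymous.
Codon 5: AUC (Ile) → CUC (Leu) — missense.
Codon 6: UUA (Leu) → UUC (Phe) — missense.
Synonymous: 2 of 6.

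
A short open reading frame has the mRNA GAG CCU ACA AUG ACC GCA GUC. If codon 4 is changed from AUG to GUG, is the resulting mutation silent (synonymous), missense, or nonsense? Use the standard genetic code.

Position 10 falls in codon 4: AUG → Met.
After the substitution the codon is GUG → Val.
Met ≠ Val, so this is a missense mutation.

missense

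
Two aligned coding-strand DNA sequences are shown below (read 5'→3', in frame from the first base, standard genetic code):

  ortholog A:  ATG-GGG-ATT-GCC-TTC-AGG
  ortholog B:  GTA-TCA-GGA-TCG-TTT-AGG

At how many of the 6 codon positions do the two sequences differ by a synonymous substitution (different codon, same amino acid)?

Codon 1: ATG Met / GTA Val — nonsynonymous.
Codon 2: GGG Gly / TCA Ser — nonsynonymous.
Codon 3: ATT Ile / GGA Gly — nonsynonymous.
Codon 4: GCC Ala / TCG Ser — nonsynonymous.
Codon 5: TTC Phe / TTT Phe — synonymous.
Codon 6: AGG Arg / AGG Arg — identical.
Synonymous differences: 1.

1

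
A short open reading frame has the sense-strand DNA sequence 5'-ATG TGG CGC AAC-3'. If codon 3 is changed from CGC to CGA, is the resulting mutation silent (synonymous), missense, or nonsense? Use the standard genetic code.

Position 9 falls in codon 3: CGC → Arg.
After the substitution the codon is CGA → Arg.
Both encode Arg, so the change is synonymous.

silent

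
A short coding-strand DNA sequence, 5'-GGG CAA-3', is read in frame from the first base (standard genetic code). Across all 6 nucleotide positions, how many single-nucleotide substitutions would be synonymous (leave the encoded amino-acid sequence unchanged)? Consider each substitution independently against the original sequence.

Codon 1 (GGG, Gly): 3 synonymous substitutions.
Codon 2 (CAA, Gln): 1 synonymous substitution.
Total: 3 + 1 = 4.

4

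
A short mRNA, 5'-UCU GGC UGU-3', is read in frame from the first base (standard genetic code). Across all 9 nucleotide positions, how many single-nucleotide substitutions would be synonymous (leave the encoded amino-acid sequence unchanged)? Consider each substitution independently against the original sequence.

Codon 1 (UCU, Ser): 3 synonymous substitutions.
Codon 2 (GGC, Gly): 3 synonymous substitutions.
Codon 3 (UGU, Cys): 1 synonymous substitution.
Total: 3 + 3 + 1 = 7.

7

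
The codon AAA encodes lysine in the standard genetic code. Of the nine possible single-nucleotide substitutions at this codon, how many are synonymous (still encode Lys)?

1

Position 1: none → 0 synonymous.
Position 2: none → 0 synonymous.
Position 3: AAG → 1 synonymous.
Total: 0 + 0 + 1 = 1.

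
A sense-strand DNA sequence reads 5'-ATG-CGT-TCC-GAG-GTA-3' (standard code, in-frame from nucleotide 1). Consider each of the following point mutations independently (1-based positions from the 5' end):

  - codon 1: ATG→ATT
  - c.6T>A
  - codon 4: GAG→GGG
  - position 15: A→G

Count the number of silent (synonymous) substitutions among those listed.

Codon 1: ATG (Met) → ATT (Ile) — missense.
Codon 2: CGT (Arg) → CGA (Arg) — synonymous.
Codon 4: GAG (Glu) → GGG (Gly) — missense.
Codon 5: GTA (Val) → GTG (Val) — synonymous.
Synonymous: 2 of 4.

2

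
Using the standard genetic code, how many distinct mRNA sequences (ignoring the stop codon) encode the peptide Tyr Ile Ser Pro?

144

Tyr: 2 codons.
Ile: 3 codons.
Ser: 6 codons.
Pro: 4 codons.
2 × 3 × 6 × 4 = 144.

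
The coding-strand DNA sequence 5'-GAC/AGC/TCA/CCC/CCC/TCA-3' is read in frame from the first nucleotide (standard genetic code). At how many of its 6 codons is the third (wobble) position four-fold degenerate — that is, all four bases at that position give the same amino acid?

4

Codon 1 GAC (Asp): third position 2-fold.
Codon 2 AGC (Ser): third position 2-fold.
Codon 3 TCA (Ser): third position 4-fold.
Codon 4 CCC (Pro): third position 4-fold.
Codon 5 CCC (Pro): third position 4-fold.
Codon 6 TCA (Ser): third position 4-fold.
Four-fold degenerate third positions: 4.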